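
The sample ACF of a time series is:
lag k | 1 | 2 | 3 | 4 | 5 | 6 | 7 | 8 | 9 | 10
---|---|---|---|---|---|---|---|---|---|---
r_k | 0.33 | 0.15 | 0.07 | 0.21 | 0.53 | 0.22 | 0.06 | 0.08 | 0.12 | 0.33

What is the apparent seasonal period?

The largest autocorrelation is r_5 = 0.53; the remaining lags stay at or below 0.33. The elevated value at lag 1 (0.33), dropping to 0.15 at lag 2, reflects decaying short-term dependence rather than seasonality.
The dominant spike at lag 5 indicates a seasonal period of 5.

5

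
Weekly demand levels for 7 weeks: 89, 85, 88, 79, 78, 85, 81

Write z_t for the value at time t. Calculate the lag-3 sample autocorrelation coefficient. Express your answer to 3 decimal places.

Mean z̄ = (89 + 85 + 88 + 79 + 78 + 85 + 81)/7 = 83.5714
Σ(z_t−z̄)(z_{t+3}−z̄) = (-24.8163) + (-7.9592) + (6.3265) + (11.7551) = -14.6939
Denominator Σ(z_t−z̄)² = 111.7143
r_3 = -14.6939 / 111.7143 = -0.132

-0.132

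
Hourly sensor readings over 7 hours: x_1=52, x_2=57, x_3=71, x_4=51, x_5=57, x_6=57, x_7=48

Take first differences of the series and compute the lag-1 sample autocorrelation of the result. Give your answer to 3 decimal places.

-0.449

First differences Δx: 5, 14, -20, 6, 0, -9
Mean of differences = -0.6667
Numerator Σ(Δx_t−Δx̄)(Δx_{t+1}−Δx̄) = -330.4444
Denominator Σ(Δx_t−Δx̄)² = 735.3333
r_1(Δx) = -330.4444 / 735.3333 = -0.449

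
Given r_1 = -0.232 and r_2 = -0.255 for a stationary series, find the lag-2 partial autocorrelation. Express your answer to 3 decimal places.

φ_{22} = (r_2 − r_1²) / (1 − r_1²)
r_1² = (-0.232)² = 0.053824
Numerator = -0.255 − 0.0538 = -0.3088; denominator = 1 − 0.0538 = 0.9462
φ_{22} = -0.3088 / 0.9462 = -0.326

-0.326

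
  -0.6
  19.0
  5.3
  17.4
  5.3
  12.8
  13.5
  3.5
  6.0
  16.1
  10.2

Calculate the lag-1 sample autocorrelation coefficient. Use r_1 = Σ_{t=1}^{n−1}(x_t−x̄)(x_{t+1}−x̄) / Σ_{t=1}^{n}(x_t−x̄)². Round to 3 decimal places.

-0.563

Mean x̄ = (-0.6 + 19.0 + 5.3 + 17.4 + 5.3 + 12.8 + 13.5 + 3.5 + 6.0 + 16.1 + 10.2)/11 = 9.8636
Numerator Σ_{t=1}^{10}(x_t−x̄)(x_{t+1}−x̄) = -229.3550
Denominator Σ(x_t−x̄)² = 407.6855
r_1 = -229.3550 / 407.6855 = -0.563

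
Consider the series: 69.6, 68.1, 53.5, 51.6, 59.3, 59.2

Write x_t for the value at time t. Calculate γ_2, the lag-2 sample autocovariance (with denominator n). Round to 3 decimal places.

Mean x̄ = (69.6 + 68.1 + 53.5 + 51.6 + 59.3 + 59.2)/6 = 60.2167
Σ_{t=1}^{4}(x_t−x̄)(x_{t+2}−x̄) = -116.0356
γ_2 = -116.0356 / 6 = -19.339

-19.339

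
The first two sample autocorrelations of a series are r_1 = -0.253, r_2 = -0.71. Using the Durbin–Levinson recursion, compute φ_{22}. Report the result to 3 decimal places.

φ_{22} = (r_2 − r_1²) / (1 − r_1²)
r_1² = (-0.253)² = 0.064009
Numerator = -0.71 − 0.0640 = -0.7740; denominator = 1 − 0.0640 = 0.9360
φ_{22} = -0.7740 / 0.9360 = -0.827

-0.827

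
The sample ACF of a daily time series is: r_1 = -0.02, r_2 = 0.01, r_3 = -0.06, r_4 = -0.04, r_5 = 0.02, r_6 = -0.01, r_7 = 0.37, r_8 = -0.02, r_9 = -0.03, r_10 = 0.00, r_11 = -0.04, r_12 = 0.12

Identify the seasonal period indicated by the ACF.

The largest autocorrelation is r_7 = 0.37; the remaining lags stay at or below 0.12.
The dominant spike at lag 7 indicates a seasonal period of 7.

7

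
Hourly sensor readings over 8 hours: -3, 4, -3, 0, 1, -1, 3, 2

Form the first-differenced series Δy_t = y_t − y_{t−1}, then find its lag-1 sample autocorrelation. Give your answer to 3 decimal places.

First differences Δy: 7, -7, 3, 1, -2, 4, -1
Mean of differences = 0.7143
Numerator Σ(Δy_t−Δȳ)(Δy_{t+1}−Δȳ) = -80.7959
Denominator Σ(Δy_t−Δȳ)² = 125.4286
r_1(Δy) = -80.7959 / 125.4286 = -0.644

-0.644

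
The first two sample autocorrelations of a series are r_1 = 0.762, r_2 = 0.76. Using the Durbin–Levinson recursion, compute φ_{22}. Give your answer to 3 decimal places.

φ_{22} = (r_2 − r_1²) / (1 − r_1²)
r_1² = (0.762)² = 0.580644
Numerator = 0.76 − 0.5806 = 0.1794; denominator = 1 − 0.5806 = 0.4194
φ_{22} = 0.1794 / 0.4194 = 0.428

0.428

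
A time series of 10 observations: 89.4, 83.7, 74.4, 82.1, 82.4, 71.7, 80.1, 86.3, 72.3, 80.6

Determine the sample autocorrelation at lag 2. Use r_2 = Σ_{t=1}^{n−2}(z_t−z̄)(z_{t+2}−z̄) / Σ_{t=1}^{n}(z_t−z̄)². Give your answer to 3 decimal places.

Mean z̄ = (89.4 + 83.7 + 74.4 + 82.1 + 82.4 + 71.7 + 80.1 + 86.3 + 72.3 + 80.6)/10 = 80.3000
Numerator Σ_{t=1}^{8}(z_t−z̄)(z_{t+2}−z̄) = -124.0600
Denominator Σ(z_t−z̄)² = 310.9200
r_2 = -124.0600 / 310.9200 = -0.399

-0.399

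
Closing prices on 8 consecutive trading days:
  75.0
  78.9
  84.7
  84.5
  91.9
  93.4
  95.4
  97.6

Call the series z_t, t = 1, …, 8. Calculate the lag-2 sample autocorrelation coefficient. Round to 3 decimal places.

Mean z̄ = (75.0 + 78.9 + 84.7 + 84.5 + 91.9 + 93.4 + 95.4 + 97.6)/8 = 87.6750
Deviations from mean: -12.6750, -8.7750, -2.9750, -3.1750, 4.2250, 5.7250, 7.7250, 9.9250
Numerator Σ_{t=1}^{6}(z_t−z̄)(z_{t+2}−z̄) = 124.2813
Denominator Σ(z_t−z̄)² = 465.3950
r_2 = 124.2813 / 465.3950 = 0.267

0.267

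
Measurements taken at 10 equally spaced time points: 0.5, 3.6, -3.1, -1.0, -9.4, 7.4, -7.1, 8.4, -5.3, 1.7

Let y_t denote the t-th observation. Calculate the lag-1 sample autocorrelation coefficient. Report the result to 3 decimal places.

Mean ȳ = (0.5 + 3.6 − 3.1 − 1.0 − 9.4 + 7.4 − 7.1 + 8.4 − 5.3 + 1.7)/10 = -0.4300
Numerator Σ_{t=1}^{9}(y_t−ȳ)(y_{t+1}−ȳ) = -235.1099
Denominator Σ(y_t−ȳ)² = 317.0410
r_1 = -235.1099 / 317.0410 = -0.742

-0.742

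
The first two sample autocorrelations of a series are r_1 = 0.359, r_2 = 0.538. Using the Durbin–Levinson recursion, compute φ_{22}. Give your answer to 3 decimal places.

φ_{22} = (r_2 − r_1²) / (1 − r_1²)
r_1² = (0.359)² = 0.128881
Numerator = 0.538 − 0.1289 = 0.4091; denominator = 1 − 0.1289 = 0.8711
φ_{22} = 0.4091 / 0.8711 = 0.470

0.470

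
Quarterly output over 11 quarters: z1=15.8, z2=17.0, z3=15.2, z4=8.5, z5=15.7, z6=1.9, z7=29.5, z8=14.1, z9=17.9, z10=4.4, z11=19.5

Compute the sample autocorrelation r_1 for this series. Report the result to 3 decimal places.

Mean z̄ = (15.8 + 17.0 + 15.2 + 8.5 + 15.7 + 1.9 + 29.5 + 14.1 + 17.9 + 4.4 + 19.5)/11 = 14.5000
Numerator Σ_{t=1}^{10}(z_t−z̄)(z_{t+1}−z̄) = -302.7200
Denominator Σ(z_t−z̄)² = 568.3600
r_1 = -302.7200 / 568.3600 = -0.533

-0.533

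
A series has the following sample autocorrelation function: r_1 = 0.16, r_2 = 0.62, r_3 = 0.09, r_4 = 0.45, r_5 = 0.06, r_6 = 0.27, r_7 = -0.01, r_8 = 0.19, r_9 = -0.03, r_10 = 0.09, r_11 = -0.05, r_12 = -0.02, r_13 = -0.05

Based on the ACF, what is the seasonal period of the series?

2

The largest autocorrelation is r_2 = 0.62, with weaker echoes at lags 4 (0.45), 6 (0.27) and 8 (0.19); the remaining lags stay at or below 0.16.
The dominant spike at lag 2 indicates a seasonal period of 2.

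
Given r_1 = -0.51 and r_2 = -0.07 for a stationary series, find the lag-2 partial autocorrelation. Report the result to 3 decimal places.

-0.446

φ_{22} = (r_2 − r_1²) / (1 − r_1²)
r_1² = (-0.51)² = 0.2601
Numerator = -0.07 − 0.2601 = -0.3301; denominator = 1 − 0.2601 = 0.7399
φ_{22} = -0.3301 / 0.7399 = -0.446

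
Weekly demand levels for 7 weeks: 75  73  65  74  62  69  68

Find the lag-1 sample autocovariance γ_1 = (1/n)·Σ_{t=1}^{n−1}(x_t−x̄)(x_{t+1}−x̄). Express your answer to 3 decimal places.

Mean x̄ = (75 + 73 + 65 + 74 + 62 + 69 + 68)/7 = 69.4286
Σ_{t=1}^{6}(x_t−x̄)(x_{t+1}−x̄) = -46.3265
γ_1 = -46.3265 / 7 = -6.618

-6.618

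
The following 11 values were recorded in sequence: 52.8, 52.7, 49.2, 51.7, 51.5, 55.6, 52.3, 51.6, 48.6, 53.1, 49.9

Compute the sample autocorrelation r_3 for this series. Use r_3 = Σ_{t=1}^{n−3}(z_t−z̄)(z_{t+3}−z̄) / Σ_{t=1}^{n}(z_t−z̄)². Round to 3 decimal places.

Mean z̄ = (52.8 + 52.7 + 49.2 + 51.7 + 51.5 + 55.6 + 52.3 + 51.6 + 48.6 + 53.1 + 49.9)/11 = 51.7273
Numerator Σ_{t=1}^{8}(z_t−z̄)(z_{t+3}−z̄) = -21.1168
Denominator Σ(z_t−z̄)² = 38.8818
r_3 = -21.1168 / 38.8818 = -0.543

-0.543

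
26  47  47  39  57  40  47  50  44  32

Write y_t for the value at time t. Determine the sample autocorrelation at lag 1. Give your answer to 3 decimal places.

Mean ȳ = (26 + 47 + 47 + 39 + 57 + 40 + 47 + 50 + 44 + 32)/10 = 42.9000
Numerator Σ_{t=1}^{9}(y_t−ȳ)(y_{t+1}−ȳ) = -151.3100
Denominator Σ(y_t−ȳ)² = 728.9000
r_1 = -151.3100 / 728.9000 = -0.208

-0.208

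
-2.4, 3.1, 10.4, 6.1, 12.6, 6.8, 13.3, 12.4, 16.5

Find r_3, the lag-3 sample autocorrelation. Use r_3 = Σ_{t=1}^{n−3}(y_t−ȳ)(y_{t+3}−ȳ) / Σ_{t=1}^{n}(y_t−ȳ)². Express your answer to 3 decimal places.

-0.031

Mean ȳ = (-2.4 + 3.1 + 10.4 + 6.1 + 12.6 + 6.8 + 13.3 + 12.4 + 16.5)/9 = 8.7556
Numerator Σ_{t=1}^{6}(y_t−ȳ)(y_{t+3}−ȳ) = -8.5359
Denominator Σ(y_t−ȳ)² = 278.7022
r_3 = -8.5359 / 278.7022 = -0.031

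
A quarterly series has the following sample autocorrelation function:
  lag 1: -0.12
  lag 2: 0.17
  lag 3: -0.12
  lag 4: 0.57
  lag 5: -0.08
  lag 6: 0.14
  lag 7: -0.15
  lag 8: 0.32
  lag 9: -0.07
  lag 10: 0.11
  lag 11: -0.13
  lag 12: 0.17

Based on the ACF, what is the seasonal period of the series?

The largest autocorrelation is r_4 = 0.57, with a weaker echo at lag 8 (0.32); the remaining lags stay at or below 0.17.
The dominant spike at lag 4 indicates a seasonal period of 4.

4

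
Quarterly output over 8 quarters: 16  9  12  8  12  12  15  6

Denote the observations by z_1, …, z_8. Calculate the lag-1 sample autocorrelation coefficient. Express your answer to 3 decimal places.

Mean z̄ = (16 + 9 + 12 + 8 + 12 + 12 + 15 + 6)/8 = 11.2500
Numerator Σ_{t=1}^{7}(z_t−z̄)(z_{t+1}−z̄) = -33.5625
Denominator Σ(z_t−z̄)² = 81.5000
r_1 = -33.5625 / 81.5000 = -0.412

-0.412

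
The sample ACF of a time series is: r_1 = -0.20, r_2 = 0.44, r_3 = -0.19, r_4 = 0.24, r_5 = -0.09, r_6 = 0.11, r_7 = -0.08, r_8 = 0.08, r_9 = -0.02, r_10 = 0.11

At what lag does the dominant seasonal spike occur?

The largest autocorrelation is r_2 = 0.44, with a weaker echo at lag 4 (0.24); the remaining lags stay at or below 0.11.
The dominant spike at lag 2 indicates a seasonal period of 2.

2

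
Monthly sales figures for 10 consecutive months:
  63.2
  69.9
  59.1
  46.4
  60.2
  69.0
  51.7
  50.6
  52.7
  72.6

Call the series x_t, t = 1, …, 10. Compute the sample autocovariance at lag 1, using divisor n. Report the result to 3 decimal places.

Mean x̄ = (63.2 + 69.9 + 59.1 + 46.4 + 60.2 + 69.0 + 51.7 + 50.6 + 52.7 + 72.6)/10 = 59.5400
Σ_{t=1}^{9}(x_t−x̄)(x_{t+1}−x̄) = 4.4544
γ_1 = 4.4544 / 10 = 0.445

0.445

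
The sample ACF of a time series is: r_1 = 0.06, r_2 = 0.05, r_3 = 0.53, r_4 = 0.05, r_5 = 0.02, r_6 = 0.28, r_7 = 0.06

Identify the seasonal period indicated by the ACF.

The largest autocorrelation is r_3 = 0.53, with a weaker echo at lag 6 (0.28); the remaining lags stay at or below 0.06.
The dominant spike at lag 3 indicates a seasonal period of 3.

3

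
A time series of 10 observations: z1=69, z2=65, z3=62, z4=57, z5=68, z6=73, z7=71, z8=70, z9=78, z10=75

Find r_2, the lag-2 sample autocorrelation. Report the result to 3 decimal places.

Mean z̄ = (69 + 65 + 62 + 57 + 68 + 73 + 71 + 70 + 78 + 75)/10 = 68.8000
Numerator Σ_{t=1}^{8}(z_t−z̄)(z_{t+2}−z̄) = 30.3200
Denominator Σ(z_t−z̄)² = 347.6000
r_2 = 30.3200 / 347.6000 = 0.087

0.087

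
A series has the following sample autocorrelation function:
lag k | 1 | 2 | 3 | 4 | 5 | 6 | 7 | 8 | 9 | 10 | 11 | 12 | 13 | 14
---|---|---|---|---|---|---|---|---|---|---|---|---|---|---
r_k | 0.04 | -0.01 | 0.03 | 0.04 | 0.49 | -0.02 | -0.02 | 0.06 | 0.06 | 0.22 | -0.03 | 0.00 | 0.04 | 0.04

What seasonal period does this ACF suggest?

The largest autocorrelation is r_5 = 0.49, with a weaker echo at lag 10 (0.22); the remaining lags stay at or below 0.06.
The dominant spike at lag 5 indicates a seasonal period of 5.

5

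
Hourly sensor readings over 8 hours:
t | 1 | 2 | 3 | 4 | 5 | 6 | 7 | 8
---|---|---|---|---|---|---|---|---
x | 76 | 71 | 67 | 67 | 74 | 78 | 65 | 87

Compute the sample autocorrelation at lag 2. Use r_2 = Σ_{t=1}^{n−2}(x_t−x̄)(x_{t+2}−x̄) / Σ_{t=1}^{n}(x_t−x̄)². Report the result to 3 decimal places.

Mean x̄ = (76 + 71 + 67 + 67 + 74 + 78 + 65 + 87)/8 = 73.1250
Σ(x_t−x̄)(x_{t+2}−x̄) = (-17.6094) + (13.0156) + (-5.3594) + (-29.8594) + (-7.1094) + (67.6406) = 20.7188
Denominator Σ(x_t−x̄)² = 370.8750
r_2 = 20.7188 / 370.8750 = 0.056

0.056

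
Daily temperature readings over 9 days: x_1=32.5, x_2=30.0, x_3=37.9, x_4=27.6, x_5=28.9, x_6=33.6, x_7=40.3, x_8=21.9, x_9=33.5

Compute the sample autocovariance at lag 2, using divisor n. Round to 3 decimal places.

-4.604

Mean x̄ = (32.5 + 30.0 + 37.9 + 27.6 + 28.9 + 33.6 + 40.3 + 21.9 + 33.5)/9 = 31.8000
Σ_{t=1}^{7}(x_t−x̄)(x_{t+2}−x̄) = -41.4400
γ_2 = -41.4400 / 9 = -4.604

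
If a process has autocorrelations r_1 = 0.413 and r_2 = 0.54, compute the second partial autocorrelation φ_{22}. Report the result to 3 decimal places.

φ_{22} = (r_2 − r_1²) / (1 − r_1²)
r_1² = (0.413)² = 0.170569
Numerator = 0.54 − 0.1706 = 0.3694; denominator = 1 − 0.1706 = 0.8294
φ_{22} = 0.3694 / 0.8294 = 0.445

0.445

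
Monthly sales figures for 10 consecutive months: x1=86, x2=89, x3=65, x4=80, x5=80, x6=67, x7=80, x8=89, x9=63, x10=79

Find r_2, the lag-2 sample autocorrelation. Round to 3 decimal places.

-0.321

Mean x̄ = (86 + 89 + 65 + 80 + 80 + 67 + 80 + 89 + 63 + 79)/10 = 77.8000
Numerator Σ_{t=1}^{8}(x_t−x̄)(x_{t+2}−x̄) = -267.4800
Denominator Σ(x_t−x̄)² = 833.6000
r_2 = -267.4800 / 833.6000 = -0.321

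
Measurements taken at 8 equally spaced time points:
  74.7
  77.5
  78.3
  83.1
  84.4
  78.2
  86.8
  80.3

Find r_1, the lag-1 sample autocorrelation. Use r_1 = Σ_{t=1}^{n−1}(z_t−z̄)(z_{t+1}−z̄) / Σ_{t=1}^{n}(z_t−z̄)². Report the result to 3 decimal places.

Mean z̄ = (74.7 + 77.5 + 78.3 + 83.1 + 84.4 + 78.2 + 86.8 + 80.3)/8 = 80.4125
Deviations from mean: -5.7125, -2.9125, -2.1125, 2.6875, 3.9875, -2.2125, 6.3875, -0.1125
Σ(z_t−z̄)(z_{t+1}−z̄) = (16.6377) + (6.1527) + (-5.6773) + (10.7164) + (-8.8223) + (-14.1323) + (-0.7186) = 4.1561
Denominator Σ(z_t−z̄)² = 114.4088
r_1 = 4.1561 / 114.4088 = 0.036

0.036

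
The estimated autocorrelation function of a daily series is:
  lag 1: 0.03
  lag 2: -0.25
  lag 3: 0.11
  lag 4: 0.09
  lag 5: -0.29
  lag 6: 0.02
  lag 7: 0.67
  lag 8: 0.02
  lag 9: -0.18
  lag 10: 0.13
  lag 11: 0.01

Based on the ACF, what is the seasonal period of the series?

7

The largest autocorrelation is r_7 = 0.67; the remaining lags stay at or below 0.13.
The dominant spike at lag 7 indicates a seasonal period of 7.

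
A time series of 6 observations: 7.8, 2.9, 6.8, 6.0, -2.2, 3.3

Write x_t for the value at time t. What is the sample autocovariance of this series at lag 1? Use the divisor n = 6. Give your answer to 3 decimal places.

-1.580

Mean x̄ = (7.8 + 2.9 + 6.8 + 6.0 − 2.2 + 3.3)/6 = 4.1000
Σ_{t=1}^{5}(x_t−x̄)(x_{t+1}−x̄) = -9.4800
γ_1 = -9.4800 / 6 = -1.580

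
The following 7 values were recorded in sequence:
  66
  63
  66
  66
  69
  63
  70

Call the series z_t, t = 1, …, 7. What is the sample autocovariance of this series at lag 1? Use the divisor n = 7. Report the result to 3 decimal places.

Mean z̄ = (66 + 63 + 66 + 66 + 69 + 63 + 70)/7 = 66.1429
Σ_{t=1}^{6}(z_t−z̄)(z_{t+1}−z̄) = -20.5918
γ_1 = -20.5918 / 7 = -2.942

-2.942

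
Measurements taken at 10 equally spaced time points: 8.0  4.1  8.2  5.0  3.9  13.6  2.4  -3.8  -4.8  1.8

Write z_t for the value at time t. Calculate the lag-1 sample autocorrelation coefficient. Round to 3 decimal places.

0.325

Mean z̄ = (8.0 + 4.1 + 8.2 + 5.0 + 3.9 + 13.6 + 2.4 − 3.8 − 4.8 + 1.8)/10 = 3.8400
Numerator Σ_{t=1}^{9}(z_t−z̄)(z_{t+1}−z̄) = 88.5104
Denominator Σ(z_t−z̄)² = 272.2440
r_1 = 88.5104 / 272.2440 = 0.325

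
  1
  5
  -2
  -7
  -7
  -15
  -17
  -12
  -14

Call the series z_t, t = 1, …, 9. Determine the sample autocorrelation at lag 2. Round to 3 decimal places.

Mean z̄ = (1 + 5 − 2 − 7 − 7 − 15 − 17 − 12 − 14)/9 = -7.5556
Σ(z_t−z̄)(z_{t+2}−z̄) = (47.5309) + (6.9753) + (3.0864) + (-4.1358) + (-5.2469) + (33.0864) + (60.8642) = 142.1605
Denominator Σ(z_t−z̄)² = 468.2222
r_2 = 142.1605 / 468.2222 = 0.304

0.304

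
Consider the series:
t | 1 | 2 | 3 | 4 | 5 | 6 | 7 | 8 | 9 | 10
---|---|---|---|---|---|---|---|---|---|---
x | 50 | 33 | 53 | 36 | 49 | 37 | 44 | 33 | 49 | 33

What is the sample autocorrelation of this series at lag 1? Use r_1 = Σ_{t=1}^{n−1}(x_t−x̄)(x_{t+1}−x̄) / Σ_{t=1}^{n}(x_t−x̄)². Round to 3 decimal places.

-0.794

Mean x̄ = (50 + 33 + 53 + 36 + 49 + 37 + 44 + 33 + 49 + 33)/10 = 41.7000
Numerator Σ_{t=1}^{9}(x_t−x̄)(x_{t+1}−x̄) = -468.6900
Denominator Σ(x_t−x̄)² = 590.1000
r_1 = -468.6900 / 590.1000 = -0.794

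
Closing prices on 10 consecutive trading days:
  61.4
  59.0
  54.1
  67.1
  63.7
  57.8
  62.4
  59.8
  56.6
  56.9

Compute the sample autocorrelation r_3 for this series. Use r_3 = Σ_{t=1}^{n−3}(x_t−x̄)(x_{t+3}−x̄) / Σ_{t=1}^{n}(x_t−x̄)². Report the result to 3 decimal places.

0.276

Mean x̄ = (61.4 + 59.0 + 54.1 + 67.1 + 63.7 + 57.8 + 62.4 + 59.8 + 56.6 + 56.9)/10 = 59.8800
Σ(x_t−x̄)(x_{t+3}−x̄) = (10.9744) + (-3.3616) + (12.0224) + (18.1944) + (-0.3056) + (6.8224) + (-7.5096) = 36.8368
Denominator Σ(x_t−x̄)² = 133.5360
r_3 = 36.8368 / 133.5360 = 0.276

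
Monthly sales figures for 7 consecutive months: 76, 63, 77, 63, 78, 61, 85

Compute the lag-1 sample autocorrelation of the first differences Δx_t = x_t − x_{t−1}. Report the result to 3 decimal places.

-0.764

First differences Δx: -13, 14, -14, 15, -17, 24
Mean of differences = 1.5000
Numerator Σ(Δx_t−Δx̄)(Δx_{t+1}−Δx̄) = -1250.2500
Denominator Σ(Δx_t−Δx̄)² = 1637.5000
r_1(Δx) = -1250.2500 / 1637.5000 = -0.764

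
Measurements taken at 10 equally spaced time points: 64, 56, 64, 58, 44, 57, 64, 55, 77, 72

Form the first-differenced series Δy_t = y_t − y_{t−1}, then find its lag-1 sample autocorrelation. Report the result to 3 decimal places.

-0.439

First differences Δy: -8, 8, -6, -14, 13, 7, -9, 22, -5
Mean of differences = 0.8889
Numerator Σ(Δy_t−Δȳ)(Δy_{t+1}−Δȳ) = -509.4568
Denominator Σ(Δy_t−Δȳ)² = 1160.8889
r_1(Δy) = -509.4568 / 1160.8889 = -0.439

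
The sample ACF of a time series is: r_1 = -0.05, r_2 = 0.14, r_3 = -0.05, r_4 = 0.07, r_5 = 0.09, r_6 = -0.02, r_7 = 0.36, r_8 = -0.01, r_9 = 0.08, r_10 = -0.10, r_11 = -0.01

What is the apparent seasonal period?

The largest autocorrelation is r_7 = 0.36; the remaining lags stay at or below 0.14.
The dominant spike at lag 7 indicates a seasonal period of 7.

7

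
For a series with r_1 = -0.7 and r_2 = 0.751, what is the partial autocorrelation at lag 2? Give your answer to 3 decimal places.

φ_{22} = (r_2 − r_1²) / (1 − r_1²)
r_1² = (-0.7)² = 0.49
Numerator = 0.751 − 0.4900 = 0.2610; denominator = 1 − 0.4900 = 0.5100
φ_{22} = 0.2610 / 0.5100 = 0.512

0.512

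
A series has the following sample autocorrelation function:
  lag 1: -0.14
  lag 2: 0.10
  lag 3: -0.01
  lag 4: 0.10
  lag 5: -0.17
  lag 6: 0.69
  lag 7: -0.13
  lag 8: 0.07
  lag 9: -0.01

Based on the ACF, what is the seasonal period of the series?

6

The largest autocorrelation is r_6 = 0.69; the remaining lags stay at or below 0.10.
The dominant spike at lag 6 indicates a seasonal period of 6.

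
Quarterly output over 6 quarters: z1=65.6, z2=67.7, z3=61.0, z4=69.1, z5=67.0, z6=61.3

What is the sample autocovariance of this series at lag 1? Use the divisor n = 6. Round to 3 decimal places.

-4.370

Mean z̄ = (65.6 + 67.7 + 61.0 + 69.1 + 67.0 + 61.3)/6 = 65.2833
Deviations: 0.3167, 2.4167, -4.2833, 3.8167, 1.7167, -3.9833
Σ_{t=1}^{5}(z_t−z̄)(z_{t+1}−z̄) = -26.2203
γ_1 = -26.2203 / 6 = -4.370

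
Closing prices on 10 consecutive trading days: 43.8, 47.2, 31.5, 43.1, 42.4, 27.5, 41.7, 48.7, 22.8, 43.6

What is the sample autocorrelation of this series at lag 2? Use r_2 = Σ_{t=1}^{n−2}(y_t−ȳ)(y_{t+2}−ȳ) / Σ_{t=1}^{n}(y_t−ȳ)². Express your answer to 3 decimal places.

-0.256

Mean ȳ = (43.8 + 47.2 + 31.5 + 43.1 + 42.4 + 27.5 + 41.7 + 48.7 + 22.8 + 43.6)/10 = 39.2300
Numerator Σ_{t=1}^{8}(y_t−ȳ)(y_{t+2}−ȳ) = -176.8328
Denominator Σ(y_t−ȳ)² = 691.6010
r_2 = -176.8328 / 691.6010 = -0.256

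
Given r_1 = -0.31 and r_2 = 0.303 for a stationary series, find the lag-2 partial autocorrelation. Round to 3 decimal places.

0.229

φ_{22} = (r_2 − r_1²) / (1 − r_1²)
r_1² = (-0.31)² = 0.0961
Numerator = 0.303 − 0.0961 = 0.2069; denominator = 1 − 0.0961 = 0.9039
φ_{22} = 0.2069 / 0.9039 = 0.229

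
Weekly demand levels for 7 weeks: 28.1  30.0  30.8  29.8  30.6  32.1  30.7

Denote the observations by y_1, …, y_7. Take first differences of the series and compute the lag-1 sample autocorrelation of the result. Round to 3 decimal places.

First differences Δy: 1.9, 0.8, -1.0, 0.8, 1.5, -1.4
Mean of differences = 0.4333
Numerator Σ(Δy_t−Δȳ)(Δy_{t+1}−Δȳ) = -2.0778
Denominator Σ(Δy_t−Δȳ)² = 8.9733
r_1(Δy) = -2.0778 / 8.9733 = -0.232

-0.232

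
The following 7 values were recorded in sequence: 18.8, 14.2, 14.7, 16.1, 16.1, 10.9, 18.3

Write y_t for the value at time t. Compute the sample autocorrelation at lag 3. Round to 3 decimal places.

Mean ȳ = (18.8 + 14.2 + 14.7 + 16.1 + 16.1 + 10.9 + 18.3)/7 = 15.5857
Numerator Σ_{t=1}^{4}(y_t−ȳ)(y_{t+3}−ȳ) = 6.4865
Denominator Σ(y_t−ȳ)² = 42.8886
r_3 = 6.4865 / 42.8886 = 0.151

0.151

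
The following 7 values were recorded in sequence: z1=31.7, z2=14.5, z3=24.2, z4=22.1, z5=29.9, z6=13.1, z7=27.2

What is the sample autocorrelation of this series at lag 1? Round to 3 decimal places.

Mean z̄ = (31.7 + 14.5 + 24.2 + 22.1 + 29.9 + 13.1 + 27.2)/7 = 23.2429
Deviations from mean: 8.4571, -8.7429, 0.9571, -1.1429, 6.6571, -10.1429, 3.9571
Σ(z_t−z̄)(z_{t+1}−z̄) = (-73.9396) + (-8.3682) + (-1.0939) + (-7.6082) + (-67.5224) + (-40.1367) = -198.6690
Denominator Σ(z_t−z̄)² = 313.0371
r_1 = -198.6690 / 313.0371 = -0.635

-0.635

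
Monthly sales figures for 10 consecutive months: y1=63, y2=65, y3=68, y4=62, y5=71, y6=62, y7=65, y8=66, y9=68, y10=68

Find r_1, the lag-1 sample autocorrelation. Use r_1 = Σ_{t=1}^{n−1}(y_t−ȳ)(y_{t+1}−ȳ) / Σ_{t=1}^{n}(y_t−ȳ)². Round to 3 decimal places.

Mean ȳ = (63 + 65 + 68 + 62 + 71 + 62 + 65 + 66 + 68 + 68)/10 = 65.8000
Numerator Σ_{t=1}^{9}(y_t−ȳ)(y_{t+1}−ȳ) = -39.2400
Denominator Σ(y_t−ȳ)² = 79.6000
r_1 = -39.2400 / 79.6000 = -0.493

-0.493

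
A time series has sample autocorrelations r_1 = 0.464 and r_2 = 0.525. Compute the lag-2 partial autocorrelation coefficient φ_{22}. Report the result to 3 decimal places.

0.395

φ_{22} = (r_2 − r_1²) / (1 − r_1²)
r_1² = (0.464)² = 0.215296
Numerator = 0.525 − 0.2153 = 0.3097; denominator = 1 − 0.2153 = 0.7847
φ_{22} = 0.3097 / 0.7847 = 0.395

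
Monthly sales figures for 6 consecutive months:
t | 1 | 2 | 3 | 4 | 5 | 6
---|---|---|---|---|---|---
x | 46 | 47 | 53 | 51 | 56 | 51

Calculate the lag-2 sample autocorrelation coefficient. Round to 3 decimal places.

Mean x̄ = (46 + 47 + 53 + 51 + 56 + 51)/6 = 50.6667
Σ(x_t−x̄)(x_{t+2}−x̄) = (-10.8889) + (-1.2222) + (12.4444) + (0.1111) = 0.4444
Denominator Σ(x_t−x̄)² = 69.3333
r_2 = 0.4444 / 69.3333 = 0.006

0.006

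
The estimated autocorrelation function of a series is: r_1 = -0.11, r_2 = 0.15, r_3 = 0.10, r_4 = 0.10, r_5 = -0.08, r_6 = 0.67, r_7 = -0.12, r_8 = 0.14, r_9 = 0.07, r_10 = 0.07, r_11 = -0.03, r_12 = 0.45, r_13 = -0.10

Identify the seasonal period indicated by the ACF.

6

The largest autocorrelation is r_6 = 0.67, with a weaker echo at lag 12 (0.45); the remaining lags stay at or below 0.15.
The dominant spike at lag 6 indicates a seasonal period of 6.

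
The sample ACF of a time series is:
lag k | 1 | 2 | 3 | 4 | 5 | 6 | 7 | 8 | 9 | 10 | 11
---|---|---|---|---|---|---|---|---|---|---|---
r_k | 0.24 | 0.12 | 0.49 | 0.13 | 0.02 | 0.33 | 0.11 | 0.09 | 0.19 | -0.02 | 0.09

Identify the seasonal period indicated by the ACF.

The largest autocorrelation is r_3 = 0.49, with a weaker echo at lag 6 (0.33); the remaining lags stay at or below 0.24. The elevated value at lag 1 (0.24), dropping to 0.12 at lag 2, reflects decaying short-term dependence rather than seasonality.
The dominant spike at lag 3 indicates a seasonal period of 3.

3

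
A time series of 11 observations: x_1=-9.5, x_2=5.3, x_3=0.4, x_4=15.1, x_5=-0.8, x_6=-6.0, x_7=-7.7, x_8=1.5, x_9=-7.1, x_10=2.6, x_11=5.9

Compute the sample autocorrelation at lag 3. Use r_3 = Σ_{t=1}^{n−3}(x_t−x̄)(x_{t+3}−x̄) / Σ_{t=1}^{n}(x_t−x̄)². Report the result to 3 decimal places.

Mean x̄ = (-9.5 + 5.3 + 0.4 + 15.1 − 0.8 − 6.0 − 7.7 + 1.5 − 7.1 + 2.6 + 5.9)/11 = -0.0273
Numerator Σ_{t=1}^{8}(x_t−x̄)(x_{t+3}−x̄) = -236.0750
Denominator Σ(x_t−x̄)² = 536.6618
r_3 = -236.0750 / 536.6618 = -0.440

-0.440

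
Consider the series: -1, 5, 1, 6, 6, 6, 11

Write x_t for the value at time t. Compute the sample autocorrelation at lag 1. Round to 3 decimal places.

0.042

Mean x̄ = (-1 + 5 + 1 + 6 + 6 + 6 + 11)/7 = 4.8571
Deviations from mean: -5.8571, 0.1429, -3.8571, 1.1429, 1.1429, 1.1429, 6.1429
Σ(x_t−x̄)(x_{t+1}−x̄) = (-0.8367) + (-0.5510) + (-4.4082) + (1.3061) + (1.3061) + (7.0204) = 3.8367
Denominator Σ(x_t−x̄)² = 90.8571
r_1 = 3.8367 / 90.8571 = 0.042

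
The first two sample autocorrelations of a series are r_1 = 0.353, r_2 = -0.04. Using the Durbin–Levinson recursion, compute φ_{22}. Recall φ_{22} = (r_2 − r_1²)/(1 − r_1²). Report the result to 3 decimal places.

φ_{22} = (r_2 − r_1²) / (1 − r_1²)
r_1² = (0.353)² = 0.124609
Numerator = -0.04 − 0.1246 = -0.1646; denominator = 1 − 0.1246 = 0.8754
φ_{22} = -0.1646 / 0.8754 = -0.188

-0.188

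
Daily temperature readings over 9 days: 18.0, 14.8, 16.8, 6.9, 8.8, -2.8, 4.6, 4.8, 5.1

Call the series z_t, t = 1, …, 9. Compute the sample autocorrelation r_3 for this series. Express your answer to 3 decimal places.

-0.170

Mean z̄ = (18.0 + 14.8 + 16.8 + 6.9 + 8.8 − 2.8 + 4.6 + 4.8 + 5.1)/9 = 8.5556
Numerator Σ_{t=1}^{6}(z_t−z̄)(z_{t+3}−z̄) = -62.8593
Denominator Σ(z_t−z̄)² = 369.6022
r_3 = -62.8593 / 369.6022 = -0.170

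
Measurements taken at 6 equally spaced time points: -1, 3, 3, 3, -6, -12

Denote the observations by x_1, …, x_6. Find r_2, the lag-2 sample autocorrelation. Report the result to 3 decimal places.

-0.228

Mean x̄ = (-1 + 3 + 3 + 3 − 6 − 12)/6 = -1.6667
Deviations from mean: 0.6667, 4.6667, 4.6667, 4.6667, -4.3333, -10.3333
Numerator Σ_{t=1}^{4}(x_t−x̄)(x_{t+2}−x̄) = -43.5556
Denominator Σ(x_t−x̄)² = 191.3333
r_2 = -43.5556 / 191.3333 = -0.228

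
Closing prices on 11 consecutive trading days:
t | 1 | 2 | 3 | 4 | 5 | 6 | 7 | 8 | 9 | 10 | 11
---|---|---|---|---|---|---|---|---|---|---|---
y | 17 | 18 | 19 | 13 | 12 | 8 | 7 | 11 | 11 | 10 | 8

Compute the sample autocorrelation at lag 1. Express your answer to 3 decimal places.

Mean ȳ = (17 + 18 + 19 + 13 + 12 + 8 + 7 + 11 + 11 + 10 + 8)/11 = 12.1818
Numerator Σ_{t=1}^{10}(y_t−ȳ)(y_{t+1}−ȳ) = 114.7851
Denominator Σ(y_t−ȳ)² = 173.6364
r_1 = 114.7851 / 173.6364 = 0.661

0.661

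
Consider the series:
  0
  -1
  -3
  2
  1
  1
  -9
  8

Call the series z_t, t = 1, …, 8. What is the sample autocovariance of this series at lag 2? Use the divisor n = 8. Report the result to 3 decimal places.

Mean z̄ = (0 − 1 − 3 + 2 + 1 + 1 − 9 + 8)/8 = -0.1250
Σ_{t=1}^{6}(z_t−z̄)(z_{t+2}−z̄) = -3.9063
γ_2 = -3.9063 / 8 = -0.488

-0.488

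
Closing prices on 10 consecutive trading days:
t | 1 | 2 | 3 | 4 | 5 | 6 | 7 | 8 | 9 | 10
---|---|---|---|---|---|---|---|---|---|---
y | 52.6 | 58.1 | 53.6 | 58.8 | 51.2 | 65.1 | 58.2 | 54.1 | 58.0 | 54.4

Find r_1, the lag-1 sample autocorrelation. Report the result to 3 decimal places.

-0.478

Mean ȳ = (52.6 + 58.1 + 53.6 + 58.8 + 51.2 + 65.1 + 58.2 + 54.1 + 58.0 + 54.4)/10 = 56.4100
Numerator Σ_{t=1}^{9}(y_t−ȳ)(y_{t+1}−ȳ) = -71.0791
Denominator Σ(y_t−ȳ)² = 148.7490
r_1 = -71.0791 / 148.7490 = -0.478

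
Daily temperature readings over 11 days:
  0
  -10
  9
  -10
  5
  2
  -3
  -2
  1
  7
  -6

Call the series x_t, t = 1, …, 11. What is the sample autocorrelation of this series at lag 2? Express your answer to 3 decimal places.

Mean x̄ = (0 − 10 + 9 − 10 + 5 + 2 − 3 − 2 + 1 + 7 − 6)/11 = -0.6364
Numerator Σ_{t=1}^{9}(x_t−x̄)(x_{t+2}−x̄) = 83.4628
Denominator Σ(x_t−x̄)² = 404.5455
r_2 = 83.4628 / 404.5455 = 0.206

0.206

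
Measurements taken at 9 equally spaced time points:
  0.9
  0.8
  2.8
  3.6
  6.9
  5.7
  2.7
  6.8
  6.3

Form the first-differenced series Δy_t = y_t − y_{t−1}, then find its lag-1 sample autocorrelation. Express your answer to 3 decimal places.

-0.385

First differences Δy: -0.1, 2.0, 0.8, 3.3, -1.2, -3.0, 4.1, -0.5
Mean of differences = 0.6750
Numerator Σ(Δy_t−Δȳ)(Δy_{t+1}−Δȳ) = -15.1756
Denominator Σ(Δy_t−Δȳ)² = 39.3950
r_1(Δy) = -15.1756 / 39.3950 = -0.385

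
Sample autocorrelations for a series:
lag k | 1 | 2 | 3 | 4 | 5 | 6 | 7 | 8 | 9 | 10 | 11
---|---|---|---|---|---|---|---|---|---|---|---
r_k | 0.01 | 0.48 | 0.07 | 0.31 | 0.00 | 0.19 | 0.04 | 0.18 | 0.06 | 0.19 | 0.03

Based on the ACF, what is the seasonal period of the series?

The largest autocorrelation is r_2 = 0.48, with weaker echoes at lags 4 (0.31), 6 (0.19), 8 (0.18) and 10 (0.19); the remaining lags stay at or below 0.07.
The dominant spike at lag 2 indicates a seasonal period of 2.

2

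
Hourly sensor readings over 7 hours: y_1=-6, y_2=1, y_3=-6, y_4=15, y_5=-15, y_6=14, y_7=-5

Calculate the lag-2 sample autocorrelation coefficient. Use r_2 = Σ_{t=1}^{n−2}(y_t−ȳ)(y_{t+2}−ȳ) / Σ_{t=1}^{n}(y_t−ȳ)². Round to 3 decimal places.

0.570

Mean ȳ = (-6 + 1 − 6 + 15 − 15 + 14 − 5)/7 = -0.2857
Σ(y_t−ȳ)(y_{t+2}−ȳ) = (32.6531) + (19.6531) + (84.0816) + (218.3673) + (69.3673) = 424.1224
Denominator Σ(y_t−ȳ)² = 743.4286
r_2 = 424.1224 / 743.4286 = 0.570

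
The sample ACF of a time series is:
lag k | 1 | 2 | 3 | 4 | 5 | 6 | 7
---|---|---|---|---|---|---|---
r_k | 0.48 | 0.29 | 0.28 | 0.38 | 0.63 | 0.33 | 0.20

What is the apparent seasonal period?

The largest autocorrelation is r_5 = 0.63; the remaining lags stay at or below 0.48. The elevated value at lag 1 (0.48), dropping to 0.29 at lag 2, reflects decaying short-term dependence rather than seasonality.
The dominant spike at lag 5 indicates a seasonal period of 5.

5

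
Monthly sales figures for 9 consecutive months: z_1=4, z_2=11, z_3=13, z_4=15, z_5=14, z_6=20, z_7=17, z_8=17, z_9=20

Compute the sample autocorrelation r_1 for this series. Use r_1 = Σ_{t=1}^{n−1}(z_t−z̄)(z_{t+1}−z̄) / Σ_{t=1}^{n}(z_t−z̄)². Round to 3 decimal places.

Mean z̄ = (4 + 11 + 13 + 15 + 14 + 20 + 17 + 17 + 20)/9 = 14.5556
Numerator Σ_{t=1}^{8}(z_t−z̄)(z_{t+1}−z̄) = 71.6914
Denominator Σ(z_t−z̄)² = 198.2222
r_1 = 71.6914 / 198.2222 = 0.362

0.362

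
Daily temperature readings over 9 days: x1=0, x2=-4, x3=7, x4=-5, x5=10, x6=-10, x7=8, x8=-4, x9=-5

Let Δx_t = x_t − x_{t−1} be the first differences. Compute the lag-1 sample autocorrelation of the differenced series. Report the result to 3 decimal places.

-0.890

First differences Δx: -4, 11, -12, 15, -20, 18, -12, -1
Mean of differences = -0.6250
Numerator Σ(Δx_t−Δx̄)(Δx_{t+1}−Δx̄) = -1220.3906
Denominator Σ(Δx_t−Δx̄)² = 1371.8750
r_1(Δx) = -1220.3906 / 1371.8750 = -0.890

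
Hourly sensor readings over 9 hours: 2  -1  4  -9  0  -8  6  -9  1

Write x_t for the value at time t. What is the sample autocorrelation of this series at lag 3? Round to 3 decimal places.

-0.556

Mean x̄ = (2 − 1 + 4 − 9 + 0 − 8 + 6 − 9 + 1)/9 = -1.5556
Σ(x_t−x̄)(x_{t+3}−x̄) = (-26.4691) + (0.8642) + (-35.8025) + (-56.2469) + (-11.5802) + (-16.4691) = -145.7037
Denominator Σ(x_t−x̄)² = 262.2222
r_3 = -145.7037 / 262.2222 = -0.556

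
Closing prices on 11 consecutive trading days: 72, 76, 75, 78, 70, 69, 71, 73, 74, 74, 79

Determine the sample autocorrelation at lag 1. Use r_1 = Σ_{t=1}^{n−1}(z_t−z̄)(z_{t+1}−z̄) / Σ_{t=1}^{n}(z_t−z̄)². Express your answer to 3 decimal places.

Mean z̄ = (72 + 76 + 75 + 78 + 70 + 69 + 71 + 73 + 74 + 74 + 79)/11 = 73.7273
Numerator Σ_{t=1}^{10}(z_t−z̄)(z_{t+1}−z̄) = 22.2893
Denominator Σ(z_t−z̄)² = 100.1818
r_1 = 22.2893 / 100.1818 = 0.222

0.222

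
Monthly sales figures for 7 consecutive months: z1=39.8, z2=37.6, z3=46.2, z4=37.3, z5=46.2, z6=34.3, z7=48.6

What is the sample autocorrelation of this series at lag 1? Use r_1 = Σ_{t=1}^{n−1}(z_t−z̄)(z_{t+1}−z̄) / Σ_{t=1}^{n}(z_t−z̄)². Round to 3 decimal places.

Mean z̄ = (39.8 + 37.6 + 46.2 + 37.3 + 46.2 + 34.3 + 48.6)/7 = 41.4286
Deviations from mean: -1.6286, -3.8286, 4.7714, -4.1286, 4.7714, -7.1286, 7.1714
Σ(z_t−z̄)(z_{t+1}−z̄) = (6.2351) + (-18.2678) + (-19.6992) + (-19.6992) + (-34.0135) + (-51.1220) = -136.5665
Denominator Σ(z_t−z̄)² = 182.1343
r_1 = -136.5665 / 182.1343 = -0.750

-0.750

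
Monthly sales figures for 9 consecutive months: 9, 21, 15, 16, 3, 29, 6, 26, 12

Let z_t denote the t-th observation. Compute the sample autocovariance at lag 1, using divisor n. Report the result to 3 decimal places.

Mean z̄ = (9 + 21 + 15 + 16 + 3 + 29 + 6 + 26 + 12)/9 = 15.2222
Σ_{t=1}^{8}(z_t−z̄)(z_{t+1}−z̄) = -476.4938
γ_1 = -476.4938 / 9 = -52.944

-52.944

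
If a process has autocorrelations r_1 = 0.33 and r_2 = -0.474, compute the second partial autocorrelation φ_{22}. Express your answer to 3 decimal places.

-0.654

φ_{22} = (r_2 − r_1²) / (1 − r_1²)
r_1² = (0.33)² = 0.1089
Numerator = -0.474 − 0.1089 = -0.5829; denominator = 1 − 0.1089 = 0.8911
φ_{22} = -0.5829 / 0.8911 = -0.654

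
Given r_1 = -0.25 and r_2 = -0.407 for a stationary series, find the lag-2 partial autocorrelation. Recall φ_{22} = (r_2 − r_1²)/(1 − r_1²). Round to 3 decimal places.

φ_{22} = (r_2 − r_1²) / (1 − r_1²)
r_1² = (-0.25)² = 0.0625
Numerator = -0.407 − 0.0625 = -0.4695; denominator = 1 − 0.0625 = 0.9375
φ_{22} = -0.4695 / 0.9375 = -0.501

-0.501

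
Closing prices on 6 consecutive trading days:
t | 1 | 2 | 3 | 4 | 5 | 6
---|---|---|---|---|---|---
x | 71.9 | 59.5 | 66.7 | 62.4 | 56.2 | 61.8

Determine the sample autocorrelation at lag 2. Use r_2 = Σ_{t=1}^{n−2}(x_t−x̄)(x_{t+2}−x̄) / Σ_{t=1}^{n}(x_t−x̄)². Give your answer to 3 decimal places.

0.067

Mean x̄ = (71.9 + 59.5 + 66.7 + 62.4 + 56.2 + 61.8)/6 = 63.0833
Deviations from mean: 8.8167, -3.5833, 3.6167, -0.6833, -6.8833, -1.2833
Numerator Σ_{t=1}^{4}(x_t−x̄)(x_{t+2}−x̄) = 10.3178
Denominator Σ(x_t−x̄)² = 153.1483
r_2 = 10.3178 / 153.1483 = 0.067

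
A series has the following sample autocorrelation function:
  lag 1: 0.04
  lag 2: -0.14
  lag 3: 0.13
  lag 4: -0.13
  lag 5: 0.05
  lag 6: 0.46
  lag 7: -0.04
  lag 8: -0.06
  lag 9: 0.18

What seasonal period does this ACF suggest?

The largest autocorrelation is r_6 = 0.46; the remaining lags stay at or below 0.18.
The dominant spike at lag 6 indicates a seasonal period of 6.

6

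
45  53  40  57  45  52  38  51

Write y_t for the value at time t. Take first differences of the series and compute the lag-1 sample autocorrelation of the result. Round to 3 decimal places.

-0.820

First differences Δy: 8, -13, 17, -12, 7, -14, 13
Mean of differences = 0.8571
Numerator Σ(Δy_t−Δȳ)(Δy_{t+1}−Δȳ) = -880.8776
Denominator Σ(Δy_t−Δȳ)² = 1074.8571
r_1(Δy) = -880.8776 / 1074.8571 = -0.820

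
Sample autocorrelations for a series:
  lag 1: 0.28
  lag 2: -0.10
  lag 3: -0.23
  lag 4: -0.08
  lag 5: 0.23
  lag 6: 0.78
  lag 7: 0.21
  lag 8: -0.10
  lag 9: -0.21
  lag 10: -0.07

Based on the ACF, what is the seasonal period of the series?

6

The largest autocorrelation is r_6 = 0.78; the remaining lags stay at or below 0.28.
The dominant spike at lag 6 indicates a seasonal period of 6.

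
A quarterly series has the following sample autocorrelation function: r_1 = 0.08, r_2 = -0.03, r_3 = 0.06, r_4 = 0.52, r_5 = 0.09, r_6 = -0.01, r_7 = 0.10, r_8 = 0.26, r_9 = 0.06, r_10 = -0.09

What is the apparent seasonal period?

4

The largest autocorrelation is r_4 = 0.52, with a weaker echo at lag 8 (0.26); the remaining lags stay at or below 0.10.
The dominant spike at lag 4 indicates a seasonal period of 4.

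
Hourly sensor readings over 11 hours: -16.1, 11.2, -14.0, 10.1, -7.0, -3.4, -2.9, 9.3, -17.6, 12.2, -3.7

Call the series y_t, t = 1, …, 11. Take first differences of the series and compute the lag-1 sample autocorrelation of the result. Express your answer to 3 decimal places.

First differences Δy: 27.3, -25.2, 24.1, -17.1, 3.6, 0.5, 12.2, -26.9, 29.8, -15.9
Mean of differences = 1.2400
Numerator Σ(Δy_t−Δȳ)(Δy_{t+1}−Δȳ) = -3367.4476
Denominator Σ(Δy_t−Δȳ)² = 4264.6840
r_1(Δy) = -3367.4476 / 4264.6840 = -0.790

-0.790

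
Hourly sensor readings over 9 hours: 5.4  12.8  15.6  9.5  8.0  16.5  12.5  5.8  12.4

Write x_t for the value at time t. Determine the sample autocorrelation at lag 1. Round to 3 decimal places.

-0.213

Mean x̄ = (5.4 + 12.8 + 15.6 + 9.5 + 8.0 + 16.5 + 12.5 + 5.8 + 12.4)/9 = 10.9444
Numerator Σ_{t=1}^{8}(x_t−x̄)(x_{t+1}−x̄) = -27.3275
Denominator Σ(x_t−x̄)² = 128.4822
r_1 = -27.3275 / 128.4822 = -0.213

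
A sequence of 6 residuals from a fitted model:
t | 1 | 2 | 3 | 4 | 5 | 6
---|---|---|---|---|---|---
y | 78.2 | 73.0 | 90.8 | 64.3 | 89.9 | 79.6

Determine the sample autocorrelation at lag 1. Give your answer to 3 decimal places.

-0.771

Mean ȳ = (78.2 + 73.0 + 90.8 + 64.3 + 89.9 + 79.6)/6 = 79.3000
Deviations from mean: -1.1000, -6.3000, 11.5000, -15.0000, 10.6000, 0.3000
Σ(y_t−ȳ)(y_{t+1}−ȳ) = (6.9300) + (-72.4500) + (-172.5000) + (-159.0000) + (3.1800) = -393.8400
Denominator Σ(y_t−ȳ)² = 510.6000
r_1 = -393.8400 / 510.6000 = -0.771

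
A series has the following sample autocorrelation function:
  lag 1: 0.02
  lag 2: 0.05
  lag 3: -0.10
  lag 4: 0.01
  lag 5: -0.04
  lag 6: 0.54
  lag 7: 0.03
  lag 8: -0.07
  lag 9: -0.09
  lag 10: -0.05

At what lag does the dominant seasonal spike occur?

6

The largest autocorrelation is r_6 = 0.54; the remaining lags stay at or below 0.05.
The dominant spike at lag 6 indicates a seasonal period of 6.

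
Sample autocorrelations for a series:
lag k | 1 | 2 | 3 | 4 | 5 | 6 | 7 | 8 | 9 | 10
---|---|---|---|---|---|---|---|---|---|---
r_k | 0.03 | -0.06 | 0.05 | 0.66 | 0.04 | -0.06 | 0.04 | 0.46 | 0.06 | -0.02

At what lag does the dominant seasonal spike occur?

4

The largest autocorrelation is r_4 = 0.66, with a weaker echo at lag 8 (0.46); the remaining lags stay at or below 0.06.
The dominant spike at lag 4 indicates a seasonal period of 4.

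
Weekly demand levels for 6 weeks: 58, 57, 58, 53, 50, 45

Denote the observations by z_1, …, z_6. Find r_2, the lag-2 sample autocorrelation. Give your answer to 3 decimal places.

Mean z̄ = (58 + 57 + 58 + 53 + 50 + 45)/6 = 53.5000
Numerator Σ_{t=1}^{4}(z_t−z̄)(z_{t+2}−z̄) = 7.0000
Denominator Σ(z_t−z̄)² = 137.5000
r_2 = 7.0000 / 137.5000 = 0.051

0.051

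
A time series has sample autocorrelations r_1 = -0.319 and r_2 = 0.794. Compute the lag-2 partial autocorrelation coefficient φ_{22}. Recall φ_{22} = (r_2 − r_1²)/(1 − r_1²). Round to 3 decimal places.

φ_{22} = (r_2 − r_1²) / (1 − r_1²)
r_1² = (-0.319)² = 0.101761
Numerator = 0.794 − 0.1018 = 0.6922; denominator = 1 − 0.1018 = 0.8982
φ_{22} = 0.6922 / 0.8982 = 0.771

0.771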